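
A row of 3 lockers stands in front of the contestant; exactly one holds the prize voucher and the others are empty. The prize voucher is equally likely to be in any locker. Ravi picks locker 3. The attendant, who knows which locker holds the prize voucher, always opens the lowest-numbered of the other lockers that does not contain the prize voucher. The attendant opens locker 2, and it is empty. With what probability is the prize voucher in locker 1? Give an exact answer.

Condition on the true location of the prize voucher.
If it is in locker 1 (prior 1/3): locker 2 is the lowest-numbered option available, probability 1; weight (1/3)·1 = 1/3.
If it is in locker 2 (prior 1/3): the attendant opened locker 2, so this case is ruled out; weight (1/3)·0 = 0.
If it is in locker 3 (prior 1/3): the attendant would have opened locker 1 instead, probability 0; weight (1/3)·0 = 0.
The weights sum to 1/3.
So P(the prize voucher in locker 1 | the attendant opened locker 2) = (1/3) / (1/3) = 1.

1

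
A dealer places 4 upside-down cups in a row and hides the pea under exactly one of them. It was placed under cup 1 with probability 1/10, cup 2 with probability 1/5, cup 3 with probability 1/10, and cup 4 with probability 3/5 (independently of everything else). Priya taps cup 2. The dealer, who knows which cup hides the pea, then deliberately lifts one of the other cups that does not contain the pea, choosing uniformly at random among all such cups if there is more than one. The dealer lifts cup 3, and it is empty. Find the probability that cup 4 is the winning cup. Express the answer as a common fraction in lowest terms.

Condition on the true location of the pea.
If it is under cup 1 (prior 1/10): the dealer has 2 equally likely choices, so probability 1/2; weight (1/10)·(1/2) = 1/20.
If it is under cup 2 (prior 1/5): the dealer has 3 equally likely choices, so probability 1/3; weight (1/5)·(1/3) = 1/15.
If it is under cup 3 (prior 1/10): the dealer opened cup 3, so this case is ruled out; weight (1/10)·0 = 0.
If it is under cup 4 (prior 3/5): the dealer has 2 equally likely choices, so probability 1/2; weight (3/5)·(1/2) = 3/10.
The weights sum to 5/12.
So P(the pea under cup 4 | the dealer opened cup 3) = (3/10) / (5/12) = 18/25.

18/25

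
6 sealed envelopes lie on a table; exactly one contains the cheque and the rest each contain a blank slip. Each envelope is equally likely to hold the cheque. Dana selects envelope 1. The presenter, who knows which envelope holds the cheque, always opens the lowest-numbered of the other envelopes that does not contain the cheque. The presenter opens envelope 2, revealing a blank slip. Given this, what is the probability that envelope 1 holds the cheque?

1/5

Apply Bayes' rule, conditioning on where the cheque actually is.
If it is in any of envelopes 1, 3, 4, 5, and 6 (prior 1/6 each): envelope 2 is the lowest-numbered option available, probability 1; weight (1/6)·1 = 1/6 each.
If it is in envelope 2 (prior 1/6): the presenter opened envelope 2, so this case is ruled out; weight (1/6)·0 = 0.
The weights sum to 5/6.
So P(the cheque in envelope 1 | the presenter opened envelope 2) = (1/6) / (5/6) = 1/5.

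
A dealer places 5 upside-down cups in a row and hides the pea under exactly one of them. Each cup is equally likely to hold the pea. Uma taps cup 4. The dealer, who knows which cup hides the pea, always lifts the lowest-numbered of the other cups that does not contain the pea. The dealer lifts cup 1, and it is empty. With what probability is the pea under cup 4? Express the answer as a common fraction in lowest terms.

Apply Bayes' rule, conditioning on where the pea actually is.
If it is under cup 1 (prior 1/5): the dealer opened cup 1, so this case is ruled out; weight (1/5)·0 = 0.
If it is under any of cups 2, 3, 4, and 5 (prior 1/5 each): cup 1 is the lowest-numbered option available, probability 1; weight (1/5)·1 = 1/5 each.
The weights sum to 4/5.
So P(the pea under cup 4 | the dealer opened cup 1) = (1/5) / (4/5) = 1/4.

1/4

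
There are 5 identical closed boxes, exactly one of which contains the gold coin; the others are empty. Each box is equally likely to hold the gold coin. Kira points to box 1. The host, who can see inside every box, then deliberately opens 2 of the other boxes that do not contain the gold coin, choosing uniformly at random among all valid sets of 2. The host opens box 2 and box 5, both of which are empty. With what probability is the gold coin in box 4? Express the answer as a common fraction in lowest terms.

Condition on the true location of the gold coin.
If it is in box 1 (prior 1/5): the host has 6 equally likely choices, so probability 1/6; weight (1/5)·(1/6) = 1/30.
If it is in either of boxes 2 and 5 (prior 1/5 each): that box was opened and seen not to hold the prize — ruled out; weight (1/5)·0 = 0 each.
If it is in either of boxes 3 and 4 (prior 1/5 each): the host has 3 equally likely choices, so probability 1/3; weight (1/5)·(1/3) = 1/15 each.
The weights sum to 1/6.
So P(the gold coin in box 4 | the host opened box 2 and box 5) = (1/15) / (1/6) = 2/5.

2/5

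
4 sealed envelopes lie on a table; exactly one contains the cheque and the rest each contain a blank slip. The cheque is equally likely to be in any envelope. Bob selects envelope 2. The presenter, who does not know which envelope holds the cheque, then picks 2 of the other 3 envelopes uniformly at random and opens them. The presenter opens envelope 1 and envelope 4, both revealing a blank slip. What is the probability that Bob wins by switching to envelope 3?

Because the presenter chose which envelopes to open without knowing where the cheque is, the choice is independent of the prize location. Learning that none of the 2 opened envelopes holds the cheque simply rules out those 2 locations and leaves the remaining 2 envelopes still equally likely by symmetry.
So P(the cheque in envelope 3) = 1/2.

1/2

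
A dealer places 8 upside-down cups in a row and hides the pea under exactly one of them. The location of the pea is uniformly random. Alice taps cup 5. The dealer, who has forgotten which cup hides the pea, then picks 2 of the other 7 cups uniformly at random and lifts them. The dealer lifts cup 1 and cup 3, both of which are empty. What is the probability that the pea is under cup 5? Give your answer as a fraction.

1/6

Condition on the true location of the pea.
If it is under either of cups 1 and 3 (prior 1/8 each): that cup was opened and seen not to hold the prize — ruled out; weight (1/8)·0 = 0 each.
If it is under any of cups 2, 4, 5, 6, 7, and 8 (prior 1/8 each): the dealer picks exactly this set with probability 1/21 regardless, and none is the prize; weight (1/8)·(1/21) = 1/168 each.
The weights sum to 1/28.
So P(the pea under cup 5 | the dealer opened cup 1 and cup 3) = (1/168) / (1/28) = 1/6.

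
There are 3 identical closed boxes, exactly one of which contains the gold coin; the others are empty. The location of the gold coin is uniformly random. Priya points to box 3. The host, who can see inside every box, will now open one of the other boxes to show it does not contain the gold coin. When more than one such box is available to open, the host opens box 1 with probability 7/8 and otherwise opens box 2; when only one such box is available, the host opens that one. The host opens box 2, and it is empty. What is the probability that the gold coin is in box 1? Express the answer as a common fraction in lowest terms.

Consider each possible location of the gold coin in turn.
If it is in box 1 (prior 1/3): only box 2 is available, probability 1; weight (1/3)·1 = 1/3.
If it is in box 2 (prior 1/3): the host opened box 2, so this case is ruled out; weight (1/3)·0 = 0.
If it is in box 3 (prior 1/3): box 1 is available but not opened, probability 1/8; weight (1/3)·(1/8) = 1/24.
The weights sum to 3/8.
So P(the gold coin in box 1 | the host opened box 2) = (1/3) / (3/8) = 8/9.

8/9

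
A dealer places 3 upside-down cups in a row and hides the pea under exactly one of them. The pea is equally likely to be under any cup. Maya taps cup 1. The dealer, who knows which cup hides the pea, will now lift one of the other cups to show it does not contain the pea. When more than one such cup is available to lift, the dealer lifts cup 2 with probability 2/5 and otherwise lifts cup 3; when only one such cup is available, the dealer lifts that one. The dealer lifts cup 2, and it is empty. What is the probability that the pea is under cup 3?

5/7

Apply Bayes' rule, conditioning on where the pea actually is.
If it is under cup 1 (prior 1/3): cup 2 is available, opened with probability 2/5; weight (1/3)·(2/5) = 2/15.
If it is under cup 2 (prior 1/3): the dealer opened cup 2, so this case is ruled out; weight (1/3)·0 = 0.
If it is under cup 3 (prior 1/3): only cup 2 is available, probability 1; weight (1/3)·1 = 1/3.
The weights sum to 7/15.
So P(the pea under cup 3 | the dealer opened cup 2) = (1/3) / (7/15) = 5/7.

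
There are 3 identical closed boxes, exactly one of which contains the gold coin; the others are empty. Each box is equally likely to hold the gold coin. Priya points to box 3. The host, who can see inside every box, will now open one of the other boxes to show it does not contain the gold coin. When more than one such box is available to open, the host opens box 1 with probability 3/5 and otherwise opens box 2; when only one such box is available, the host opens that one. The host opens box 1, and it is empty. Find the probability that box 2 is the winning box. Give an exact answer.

Consider each possible location of the gold coin in turn.
If it is in box 1 (prior 1/3): the host opened box 1, so this case is ruled out; weight (1/3)·0 = 0.
If it is in box 2 (prior 1/3): only box 1 is available, probability 1; weight (1/3)·1 = 1/3.
If it is in box 3 (prior 1/3): box 1 is available, opened with probability 3/5; weight (1/3)·(3/5) = 1/5.
The weights sum to 8/15.
So P(the gold coin in box 2 | the host opened box 1) = (1/3) / (8/15) = 5/8.

5/8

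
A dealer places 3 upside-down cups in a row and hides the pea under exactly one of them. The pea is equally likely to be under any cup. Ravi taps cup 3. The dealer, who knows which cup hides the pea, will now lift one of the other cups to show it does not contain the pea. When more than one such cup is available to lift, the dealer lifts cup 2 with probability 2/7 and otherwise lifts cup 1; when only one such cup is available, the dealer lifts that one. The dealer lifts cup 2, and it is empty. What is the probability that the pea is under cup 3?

Consider each possible location of the pea in turn.
If it is under cup 1 (prior 1/3): only cup 2 is available, probability 1; weight (1/3)·1 = 1/3.
If it is under cup 2 (prior 1/3): the dealer opened cup 2, so this case is ruled out; weight (1/3)·0 = 0.
If it is under cup 3 (prior 1/3): cup 2 is available, opened with probability 2/7; weight (1/3)·(2/7) = 2/21.
The weights sum to 3/7.
So P(the pea under cup 3 | the dealer opened cup 2) = (2/21) / (3/7) = 2/9.

2/9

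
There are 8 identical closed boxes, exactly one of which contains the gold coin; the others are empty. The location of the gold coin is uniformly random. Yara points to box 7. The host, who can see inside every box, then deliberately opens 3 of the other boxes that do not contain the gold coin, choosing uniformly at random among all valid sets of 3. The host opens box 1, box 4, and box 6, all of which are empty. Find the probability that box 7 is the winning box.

1/8

Apply Bayes' rule, conditioning on where the gold coin actually is.
If it is in any of boxes 1, 4, and 6 (prior 1/8 each): that box was opened and seen not to hold the prize — ruled out; weight (1/8)·0 = 0 each.
If it is in any of boxes 2, 3, 5, and 8 (prior 1/8 each): the host has 20 equally likely choices, so probability 1/20; weight (1/8)·(1/20) = 1/160 each.
If it is in box 7 (prior 1/8): the host has 35 equally likely choices, so probability 1/35; weight (1/8)·(1/35) = 1/280.
The weights sum to 1/35.
So P(the gold coin in box 7 | the host opened box 1, box 4, and box 6) = (1/280) / (1/35) = 1/8.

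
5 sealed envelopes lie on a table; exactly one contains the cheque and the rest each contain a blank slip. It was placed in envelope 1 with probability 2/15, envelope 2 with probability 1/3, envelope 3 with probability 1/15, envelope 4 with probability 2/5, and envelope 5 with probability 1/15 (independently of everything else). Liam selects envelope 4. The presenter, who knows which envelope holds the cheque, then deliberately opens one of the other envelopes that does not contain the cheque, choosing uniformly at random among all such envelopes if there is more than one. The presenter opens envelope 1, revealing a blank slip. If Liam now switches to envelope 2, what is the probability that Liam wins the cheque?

Apply Bayes' rule, conditioning on where the cheque actually is.
If it is in envelope 1 (prior 2/15): the presenter opened envelope 1, so this case is ruled out; weight (2/15)·0 = 0.
If it is in envelope 2 (prior 1/3): the presenter has 3 equally likely choices, so probability 1/3; weight (1/3)·(1/3) = 1/9.
If it is in either of envelopes 3 and 5 (prior 1/15 each): the presenter has 3 equally likely choices, so probability 1/3; weight (1/15)·(1/3) = 1/45 each.
If it is in envelope 4 (prior 2/5): the presenter has 4 equally likely choices, so probability 1/4; weight (2/5)·(1/4) = 1/10.
The weights sum to 23/90.
So P(the cheque in envelope 2 | the presenter opened envelope 1) = (1/9) / (23/90) = 10/23.

10/23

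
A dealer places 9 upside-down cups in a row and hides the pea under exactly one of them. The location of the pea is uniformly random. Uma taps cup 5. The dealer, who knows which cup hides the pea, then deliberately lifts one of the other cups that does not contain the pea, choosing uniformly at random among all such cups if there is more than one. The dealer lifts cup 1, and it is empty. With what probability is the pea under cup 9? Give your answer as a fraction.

8/63

Consider each possible location of the pea in turn.
If it is under cup 1 (prior 1/9): the dealer opened cup 1, so this case is ruled out; weight (1/9)·0 = 0.
If it is under any of cups 2, 3, 4, 6, 7, 8, and 9 (prior 1/9 each): the dealer has 7 equally likely choices, so probability 1/7; weight (1/9)·(1/7) = 1/63 each.
If it is under cup 5 (prior 1/9): the dealer has 8 equally likely choices, so probability 1/8; weight (1/9)·(1/8) = 1/72.
The weights sum to 1/8.
So P(the pea under cup 9 | the dealer opened cup 1) = (1/63) / (1/8) = 8/63.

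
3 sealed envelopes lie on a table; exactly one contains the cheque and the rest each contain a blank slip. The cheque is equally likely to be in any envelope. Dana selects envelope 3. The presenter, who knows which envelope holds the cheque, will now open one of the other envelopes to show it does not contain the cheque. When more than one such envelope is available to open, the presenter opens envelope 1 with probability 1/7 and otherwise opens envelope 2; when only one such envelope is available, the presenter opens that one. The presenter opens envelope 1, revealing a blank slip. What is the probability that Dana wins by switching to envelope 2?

Consider each possible location of the cheque in turn.
If it is in envelope 1 (prior 1/3): the presenter opened envelope 1, so this case is ruled out; weight (1/3)·0 = 0.
If it is in envelope 2 (prior 1/3): only envelope 1 is available, probability 1; weight (1/3)·1 = 1/3.
If it is in envelope 3 (prior 1/3): envelope 1 is available, opened with probability 1/7; weight (1/3)·(1/7) = 1/21.
The weights sum to 8/21.
So P(the cheque in envelope 2 | the presenter opened envelope 1) = (1/3) / (8/21) = 7/8.

7/8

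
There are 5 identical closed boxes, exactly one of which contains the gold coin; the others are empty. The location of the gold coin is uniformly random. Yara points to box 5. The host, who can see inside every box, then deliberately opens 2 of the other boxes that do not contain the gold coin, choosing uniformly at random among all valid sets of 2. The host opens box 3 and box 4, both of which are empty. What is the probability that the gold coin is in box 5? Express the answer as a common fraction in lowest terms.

1/5

Apply Bayes' rule, conditioning on where the gold coin actually is.
If it is in either of boxes 1 and 2 (prior 1/5 each): the host has 3 equally likely choices, so probability 1/3; weight (1/5)·(1/3) = 1/15 each.
If it is in either of boxes 3 and 4 (prior 1/5 each): that box was opened and seen not to hold the prize — ruled out; weight (1/5)·0 = 0 each.
If it is in box 5 (prior 1/5): the host has 6 equally likely choices, so probability 1/6; weight (1/5)·(1/6) = 1/30.
The weights sum to 1/6.
So P(the gold coin in box 5 | the host opened box 3 and box 4) = (1/30) / (1/6) = 1/5.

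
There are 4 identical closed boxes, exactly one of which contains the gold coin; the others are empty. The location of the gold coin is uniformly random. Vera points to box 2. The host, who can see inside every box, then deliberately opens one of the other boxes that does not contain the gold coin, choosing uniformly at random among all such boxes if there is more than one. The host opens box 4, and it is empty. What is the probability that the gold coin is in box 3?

Condition on the true location of the gold coin.
If it is in either of boxes 1 and 3 (prior 1/4 each): the host has 2 equally likely choices, so probability 1/2; weight (1/4)·(1/2) = 1/8 each.
If it is in box 2 (prior 1/4): the host has 3 equally likely choices, so probability 1/3; weight (1/4)·(1/3) = 1/12.
If it is in box 4 (prior 1/4): the host opened box 4, so this case is ruled out; weight (1/4)·0 = 0.
The weights sum to 1/3.
So P(the gold coin in box 3 | the host opened box 4) = (1/8) / (1/3) = 3/8.

3/8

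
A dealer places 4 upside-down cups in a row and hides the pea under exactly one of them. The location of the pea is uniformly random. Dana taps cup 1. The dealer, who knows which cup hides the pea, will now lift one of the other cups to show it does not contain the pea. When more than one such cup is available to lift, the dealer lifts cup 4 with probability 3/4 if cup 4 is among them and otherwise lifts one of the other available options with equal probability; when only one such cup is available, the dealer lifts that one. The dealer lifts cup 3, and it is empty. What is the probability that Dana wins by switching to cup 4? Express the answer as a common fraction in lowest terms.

4/7

Consider each possible location of the pea in turn.
If it is under cup 1 (prior 1/4): cup 4 is available but not opened; cup 3 gets probability (1 − 3/4)/2 = 1/8; weight (1/4)·(1/8) = 1/32.
If it is under cup 2 (prior 1/4): cup 4 is available but not opened, probability 1/4; weight (1/4)·(1/4) = 1/16.
If it is under cup 3 (prior 1/4): the dealer opened cup 3, so this case is ruled out; weight (1/4)·0 = 0.
If it is under cup 4 (prior 1/4): cup 4 holds the prize so is unavailable; the dealer chooses uniformly among the 2 others, probability 1/2; weight (1/4)·(1/2) = 1/8.
The weights sum to 7/32.
So P(the pea under cup 4 | the dealer opened cup 3) = (1/8) / (7/32) = 4/7.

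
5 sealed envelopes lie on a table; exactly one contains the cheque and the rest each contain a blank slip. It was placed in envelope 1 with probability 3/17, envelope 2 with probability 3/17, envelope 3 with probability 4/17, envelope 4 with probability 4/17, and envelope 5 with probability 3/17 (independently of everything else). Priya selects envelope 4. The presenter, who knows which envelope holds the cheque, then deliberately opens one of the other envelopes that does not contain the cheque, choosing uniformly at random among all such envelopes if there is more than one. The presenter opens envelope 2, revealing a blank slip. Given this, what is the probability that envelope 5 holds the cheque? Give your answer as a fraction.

Condition on the true location of the cheque.
If it is in either of envelopes 1 and 5 (prior 3/17 each): the presenter has 3 equally likely choices, so probability 1/3; weight (3/17)·(1/3) = 1/17 each.
If it is in envelope 2 (prior 3/17): the presenter opened envelope 2, so this case is ruled out; weight (3/17)·0 = 0.
If it is in envelope 3 (prior 4/17): the presenter has 3 equally likely choices, so probability 1/3; weight (4/17)·(1/3) = 4/51.
If it is in envelope 4 (prior 4/17): the presenter has 4 equally likely choices, so probability 1/4; weight (4/17)·(1/4) = 1/17.
The weights sum to 13/51.
So P(the cheque in envelope 5 | the presenter opened envelope 2) = (1/17) / (13/51) = 3/13.

3/13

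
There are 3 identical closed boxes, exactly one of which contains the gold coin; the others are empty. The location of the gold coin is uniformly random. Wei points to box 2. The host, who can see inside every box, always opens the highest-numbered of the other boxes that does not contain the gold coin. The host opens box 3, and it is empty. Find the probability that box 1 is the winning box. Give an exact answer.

1/2

Condition on the true location of the gold coin.
If it is in either of boxes 1 and 2 (prior 1/3 each): box 3 is the highest-numbered option available, probability 1; weight (1/3)·1 = 1/3 each.
If it is in box 3 (prior 1/3): the host opened box 3, so this case is ruled out; weight (1/3)·0 = 0.
The weights sum to 2/3.
So P(the gold coin in box 1 | the host opened box 3) = (1/3) / (2/3) = 1/2.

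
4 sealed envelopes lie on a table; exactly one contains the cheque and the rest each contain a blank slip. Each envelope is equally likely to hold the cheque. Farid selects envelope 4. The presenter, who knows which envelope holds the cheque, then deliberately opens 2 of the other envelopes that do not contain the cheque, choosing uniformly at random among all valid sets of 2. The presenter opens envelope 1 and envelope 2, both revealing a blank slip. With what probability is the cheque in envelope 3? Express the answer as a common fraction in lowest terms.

3/4

Consider each possible location of the cheque in turn.
If it is in either of envelopes 1 and 2 (prior 1/4 each): that envelope was opened and seen not to hold the prize — ruled out; weight (1/4)·0 = 0 each.
If it is in envelope 3 (prior 1/4): the presenter has no choice, probability 1; weight (1/4)·1 = 1/4.
If it is in envelope 4 (prior 1/4): the presenter has 3 equally likely choices, so probability 1/3; weight (1/4)·(1/3) = 1/12.
The weights sum to 1/3.
So P(the cheque in envelope 3 | the presenter opened envelope 1 and envelope 2) = (1/4) / (1/3) = 3/4.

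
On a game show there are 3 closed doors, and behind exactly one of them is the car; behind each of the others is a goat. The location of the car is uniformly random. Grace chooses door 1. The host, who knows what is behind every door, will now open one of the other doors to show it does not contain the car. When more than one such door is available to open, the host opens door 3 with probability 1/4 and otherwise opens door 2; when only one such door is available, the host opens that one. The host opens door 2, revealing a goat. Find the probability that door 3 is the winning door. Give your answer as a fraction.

Consider each possible location of the car in turn.
If it is behind door 1 (prior 1/3): door 3 is available but not opened, probability 3/4; weight (1/3)·(3/4) = 1/4.
If it is behind door 2 (prior 1/3): the host opened door 2, so this case is ruled out; weight (1/3)·0 = 0.
If it is behind door 3 (prior 1/3): only door 2 is available, probability 1; weight (1/3)·1 = 1/3.
The weights sum to 7/12.
So P(the car behind door 3 | the host opened door 2) = (1/3) / (7/12) = 4/7.

4/7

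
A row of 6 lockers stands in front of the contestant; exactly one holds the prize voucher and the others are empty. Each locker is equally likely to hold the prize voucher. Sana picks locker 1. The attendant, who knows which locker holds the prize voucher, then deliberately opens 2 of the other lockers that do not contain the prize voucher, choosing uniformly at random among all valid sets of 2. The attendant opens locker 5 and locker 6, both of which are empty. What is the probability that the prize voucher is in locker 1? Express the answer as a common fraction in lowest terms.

Apply Bayes' rule, conditioning on where the prize voucher actually is.
If it is in locker 1 (prior 1/6): the attendant has 10 equally likely choices, so probability 1/10; weight (1/6)·(1/10) = 1/60.
If it is in any of lockers 2, 3, and 4 (prior 1/6 each): the attendant has 6 equally likely choices, so probability 1/6; weight (1/6)·(1/6) = 1/36 each.
If it is in either of lockers 5 and 6 (prior 1/6 each): that locker was opened and seen not to hold the prize — ruled out; weight (1/6)·0 = 0 each.
The weights sum to 1/10.
So P(the prize voucher in locker 1 | the attendant opened locker 5 and locker 6) = (1/60) / (1/10) = 1/6.

1/6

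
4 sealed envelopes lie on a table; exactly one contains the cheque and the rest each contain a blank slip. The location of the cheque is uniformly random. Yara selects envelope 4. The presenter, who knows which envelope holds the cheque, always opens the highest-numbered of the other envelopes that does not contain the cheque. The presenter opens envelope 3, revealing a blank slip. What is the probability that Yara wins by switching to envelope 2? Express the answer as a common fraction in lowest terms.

Apply Bayes' rule, conditioning on where the cheque actually is.
If it is in any of envelopes 1, 2, and 4 (prior 1/4 each): envelope 3 is the highest-numbered option available, probability 1; weight (1/4)·1 = 1/4 each.
If it is in envelope 3 (prior 1/4): the presenter opened envelope 3, so this case is ruled out; weight (1/4)·0 = 0.
The weights sum to 3/4.
So P(the cheque in envelope 2 | the presenter opened envelope 3) = (1/4) / (3/4) = 1/3.

1/3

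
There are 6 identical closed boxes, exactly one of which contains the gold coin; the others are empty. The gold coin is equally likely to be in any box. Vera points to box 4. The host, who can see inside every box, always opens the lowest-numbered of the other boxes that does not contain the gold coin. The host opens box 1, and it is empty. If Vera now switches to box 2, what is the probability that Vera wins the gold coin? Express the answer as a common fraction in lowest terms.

Apply Bayes' rule, conditioning on where the gold coin actually is.
If it is in box 1 (prior 1/6): the host opened box 1, so this case is ruled out; weight (1/6)·0 = 0.
If it is in any of boxes 2, 3, 4, 5, and 6 (prior 1/6 each): box 1 is the lowest-numbered option available, probability 1; weight (1/6)·1 = 1/6 each.
The weights sum to 5/6.
So P(the gold coin in box 2 | the host opened box 1) = (1/6) / (5/6) = 1/5.

1/5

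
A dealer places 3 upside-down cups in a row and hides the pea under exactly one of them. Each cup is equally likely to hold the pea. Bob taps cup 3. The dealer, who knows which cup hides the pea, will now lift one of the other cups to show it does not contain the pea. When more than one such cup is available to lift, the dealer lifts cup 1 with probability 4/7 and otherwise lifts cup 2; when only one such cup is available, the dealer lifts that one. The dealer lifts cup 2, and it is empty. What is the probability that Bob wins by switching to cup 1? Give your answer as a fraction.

Condition on the true location of the pea.
If it is under cup 1 (prior 1/3): only cup 2 is available, probability 1; weight (1/3)·1 = 1/3.
If it is under cup 2 (prior 1/3): the dealer opened cup 2, so this case is ruled out; weight (1/3)·0 = 0.
If it is under cup 3 (prior 1/3): cup 1 is available but not opened, probability 3/7; weight (1/3)·(3/7) = 1/7.
The weights sum to 10/21.
So P(the pea under cup 1 | the dealer opened cup 2) = (1/3) / (10/21) = 7/10.

7/10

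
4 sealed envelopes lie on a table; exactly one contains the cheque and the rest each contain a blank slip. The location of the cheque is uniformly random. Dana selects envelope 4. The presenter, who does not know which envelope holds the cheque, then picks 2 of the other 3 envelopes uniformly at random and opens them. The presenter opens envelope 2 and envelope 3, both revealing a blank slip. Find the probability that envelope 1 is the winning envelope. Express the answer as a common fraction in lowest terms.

1/2

Consider each possible location of the cheque in turn.
If it is in either of envelopes 1 and 4 (prior 1/4 each): the presenter picks exactly this set with probability 1/3 regardless, and none is the prize; weight (1/4)·(1/3) = 1/12 each.
If it is in either of envelopes 2 and 3 (prior 1/4 each): that envelope was opened and seen not to hold the prize — ruled out; weight (1/4)·0 = 0 each.
The weights sum to 1/6.
So P(the cheque in envelope 1 | the presenter opened envelope 2 and envelope 3) = (1/12) / (1/6) = 1/2.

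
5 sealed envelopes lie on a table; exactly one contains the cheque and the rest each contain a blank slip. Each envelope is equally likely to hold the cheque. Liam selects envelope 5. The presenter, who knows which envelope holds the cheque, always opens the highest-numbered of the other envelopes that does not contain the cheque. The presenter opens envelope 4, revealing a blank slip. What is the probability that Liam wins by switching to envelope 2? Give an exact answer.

1/4

Consider each possible location of the cheque in turn.
If it is in any of envelopes 1, 2, 3, and 5 (prior 1/5 each): envelope 4 is the highest-numbered option available, probability 1; weight (1/5)·1 = 1/5 each.
If it is in envelope 4 (prior 1/5): the presenter opened envelope 4, so this case is ruled out; weight (1/5)·0 = 0.
The weights sum to 4/5.
So P(the cheque in envelope 2 | the presenter opened envelope 4) = (1/5) / (4/5) = 1/4.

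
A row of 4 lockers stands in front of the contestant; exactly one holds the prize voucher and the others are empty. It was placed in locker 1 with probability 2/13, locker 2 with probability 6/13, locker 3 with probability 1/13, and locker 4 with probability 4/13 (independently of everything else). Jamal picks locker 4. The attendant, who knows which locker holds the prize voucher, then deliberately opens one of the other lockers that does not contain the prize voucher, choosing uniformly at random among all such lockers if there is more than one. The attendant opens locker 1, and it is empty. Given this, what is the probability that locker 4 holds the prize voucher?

8/29

Condition on the true location of the prize voucher.
If it is in locker 1 (prior 2/13): the attendant opened locker 1, so this case is ruled out; weight (2/13)·0 = 0.
If it is in locker 2 (prior 6/13): the attendant has 2 equally likely choices, so probability 1/2; weight (6/13)·(1/2) = 3/13.
If it is in locker 3 (prior 1/13): the attendant has 2 equally likely choices, so probability 1/2; weight (1/13)·(1/2) = 1/26.
If it is in locker 4 (prior 4/13): the attendant has 3 equally likely choices, so probability 1/3; weight (4/13)·(1/3) = 4/39.
The weights sum to 29/78.
So P(the prize voucher in locker 4 | the attendant opened locker 1) = (4/39) / (29/78) = 8/29.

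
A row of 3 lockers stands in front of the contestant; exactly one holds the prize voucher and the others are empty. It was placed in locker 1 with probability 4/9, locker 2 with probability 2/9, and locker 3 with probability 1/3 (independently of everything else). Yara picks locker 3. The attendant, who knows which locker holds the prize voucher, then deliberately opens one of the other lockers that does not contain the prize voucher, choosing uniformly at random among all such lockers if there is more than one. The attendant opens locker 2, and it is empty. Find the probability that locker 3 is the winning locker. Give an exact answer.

Apply Bayes' rule, conditioning on where the prize voucher actually is.
If it is in locker 1 (prior 4/9): the attendant has no choice, probability 1; weight (4/9)·1 = 4/9.
If it is in locker 2 (prior 2/9): the attendant opened locker 2, so this case is ruled out; weight (2/9)·0 = 0.
If it is in locker 3 (prior 1/3): the attendant has 2 equally likely choices, so probability 1/2; weight (1/3)·(1/2) = 1/6.
The weights sum to 11/18.
So P(the prize voucher in locker 3 | the attendant opened locker 2) = (1/6) / (11/18) = 3/11.

3/11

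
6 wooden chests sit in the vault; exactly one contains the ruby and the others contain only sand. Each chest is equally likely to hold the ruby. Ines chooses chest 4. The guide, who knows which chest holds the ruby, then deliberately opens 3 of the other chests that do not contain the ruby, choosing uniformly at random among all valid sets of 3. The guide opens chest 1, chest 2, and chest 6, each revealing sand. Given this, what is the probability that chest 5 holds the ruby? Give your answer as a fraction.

Condition on the true location of the ruby.
If it is in any of chests 1, 2, and 6 (prior 1/6 each): that chest was opened and seen not to hold the prize — ruled out; weight (1/6)·0 = 0 each.
If it is in either of chests 3 and 5 (prior 1/6 each): the guide has 4 equally likely choices, so probability 1/4; weight (1/6)·(1/4) = 1/24 each.
If it is in chest 4 (prior 1/6): the guide has 10 equally likely choices, so probability 1/10; weight (1/6)·(1/10) = 1/60.
The weights sum to 1/10.
So P(the ruby in chest 5 | the guide opened chest 1, chest 2, and chest 6) = (1/24) / (1/10) = 5/12.

5/12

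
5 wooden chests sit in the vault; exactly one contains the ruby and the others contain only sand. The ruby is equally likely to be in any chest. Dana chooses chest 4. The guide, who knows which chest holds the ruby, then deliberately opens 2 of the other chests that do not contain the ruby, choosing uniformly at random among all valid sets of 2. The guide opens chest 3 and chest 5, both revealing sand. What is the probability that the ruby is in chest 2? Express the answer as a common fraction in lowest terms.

2/5

Consider each possible location of the ruby in turn.
If it is in either of chests 1 and 2 (prior 1/5 each): the guide has 3 equally likely choices, so probability 1/3; weight (1/5)·(1/3) = 1/15 each.
If it is in either of chests 3 and 5 (prior 1/5 each): that chest was opened and seen not to hold the prize — ruled out; weight (1/5)·0 = 0 each.
If it is in chest 4 (prior 1/5): the guide has 6 equally likely choices, so probability 1/6; weight (1/5)·(1/6) = 1/30.
The weights sum to 1/6.
So P(the ruby in chest 2 | the guide opened chest 3 and chest 5) = (1/15) / (1/6) = 2/5.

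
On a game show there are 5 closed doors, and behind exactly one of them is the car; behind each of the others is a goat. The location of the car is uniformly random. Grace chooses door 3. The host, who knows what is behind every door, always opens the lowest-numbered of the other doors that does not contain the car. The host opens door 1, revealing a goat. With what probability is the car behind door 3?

Consider each possible location of the car in turn.
If it is behind door 1 (prior 1/5): the host opened door 1, so this case is ruled out; weight (1/5)·0 = 0.
If it is behind any of doors 2, 3, 4, and 5 (prior 1/5 each): door 1 is the lowest-numbered option available, probability 1; weight (1/5)·1 = 1/5 each.
The weights sum to 4/5.
So P(the car behind door 3 | the host opened door 1) = (1/5) / (4/5) = 1/4.

1/4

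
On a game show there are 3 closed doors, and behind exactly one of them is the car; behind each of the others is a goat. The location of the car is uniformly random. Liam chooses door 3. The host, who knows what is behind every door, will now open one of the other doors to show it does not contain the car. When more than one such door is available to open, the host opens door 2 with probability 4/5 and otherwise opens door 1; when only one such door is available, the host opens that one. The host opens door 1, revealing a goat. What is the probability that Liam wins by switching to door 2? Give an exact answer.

Consider each possible location of the car in turn.
If it is behind door 1 (prior 1/3): the host opened door 1, so this case is ruled out; weight (1/3)·0 = 0.
If it is behind door 2 (prior 1/3): only door 1 is available, probability 1; weight (1/3)·1 = 1/3.
If it is behind door 3 (prior 1/3): door 2 is available but not opened, probability 1/5; weight (1/3)·(1/5) = 1/15.
The weights sum to 2/5.
So P(the car behind door 2 | the host opened door 1) = (1/3) / (2/5) = 5/6.

5/6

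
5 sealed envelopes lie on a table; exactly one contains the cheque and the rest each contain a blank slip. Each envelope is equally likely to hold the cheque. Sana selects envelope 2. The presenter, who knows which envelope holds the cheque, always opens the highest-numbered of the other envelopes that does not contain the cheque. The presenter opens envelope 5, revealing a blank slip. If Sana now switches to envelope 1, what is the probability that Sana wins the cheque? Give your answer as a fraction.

Apply Bayes' rule, conditioning on where the cheque actually is.
If it is in any of envelopes 1, 2, 3, and 4 (prior 1/5 each): envelope 5 is the highest-numbered option available, probability 1; weight (1/5)·1 = 1/5 each.
If it is in envelope 5 (prior 1/5): the presenter opened envelope 5, so this case is ruled out; weight (1/5)·0 = 0.
The weights sum to 4/5.
So P(the cheque in envelope 1 | the presenter opened envelope 5) = (1/5) / (4/5) = 1/4.

1/4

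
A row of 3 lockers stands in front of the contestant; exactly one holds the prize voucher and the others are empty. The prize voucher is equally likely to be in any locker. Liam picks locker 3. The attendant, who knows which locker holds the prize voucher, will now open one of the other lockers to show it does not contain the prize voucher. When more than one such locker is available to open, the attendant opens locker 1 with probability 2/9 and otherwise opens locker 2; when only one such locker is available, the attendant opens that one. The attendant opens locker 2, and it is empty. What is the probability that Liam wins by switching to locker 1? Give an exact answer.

Apply Bayes' rule, conditioning on where the prize voucher actually is.
If it is in locker 1 (prior 1/3): only locker 2 is available, probability 1; weight (1/3)·1 = 1/3.
If it is in locker 2 (prior 1/3): the attendant opened locker 2, so this case is ruled out; weight (1/3)·0 = 0.
If it is in locker 3 (prior 1/3): locker 1 is available but not opened, probability 7/9; weight (1/3)·(7/9) = 7/27.
The weights sum to 16/27.
So P(the prize voucher in locker 1 | the attendant opened locker 2) = (1/3) / (16/27) = 9/16.

9/16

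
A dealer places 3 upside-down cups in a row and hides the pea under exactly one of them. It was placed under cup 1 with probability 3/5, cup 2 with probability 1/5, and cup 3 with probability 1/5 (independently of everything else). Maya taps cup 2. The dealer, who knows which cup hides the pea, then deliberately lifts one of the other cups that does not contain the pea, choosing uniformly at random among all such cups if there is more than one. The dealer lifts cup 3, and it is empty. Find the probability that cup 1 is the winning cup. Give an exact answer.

6/7

Condition on the true location of the pea.
If it is under cup 1 (prior 3/5): the dealer has no choice, probability 1; weight (3/5)·1 = 3/5.
If it is under cup 2 (prior 1/5): the dealer has 2 equally likely choices, so probability 1/2; weight (1/5)·(1/2) = 1/10.
If it is under cup 3 (prior 1/5): the dealer opened cup 3, so this case is ruled out; weight (1/5)·0 = 0.
The weights sum to 7/10.
So P(the pea under cup 1 | the dealer opened cup 3) = (3/5) / (7/10) = 6/7.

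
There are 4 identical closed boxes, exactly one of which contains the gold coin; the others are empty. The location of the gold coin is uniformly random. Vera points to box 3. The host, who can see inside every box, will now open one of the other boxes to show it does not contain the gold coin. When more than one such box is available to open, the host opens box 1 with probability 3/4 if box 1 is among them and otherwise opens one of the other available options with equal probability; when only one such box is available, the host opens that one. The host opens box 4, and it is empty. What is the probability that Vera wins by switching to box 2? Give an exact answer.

2/7

Consider each possible location of the gold coin in turn.
If it is in box 1 (prior 1/4): box 1 holds the prize so is unavailable; the host chooses uniformly among the 2 others, probability 1/2; weight (1/4)·(1/2) = 1/8.
If it is in box 2 (prior 1/4): box 1 is available but not opened, probability 1/4; weight (1/4)·(1/4) = 1/16.
If it is in box 3 (prior 1/4): box 1 is available but not opened; box 4 gets probability (1 − 3/4)/2 = 1/8; weight (1/4)·(1/8) = 1/32.
If it is in box 4 (prior 1/4): the host opened box 4, so this case is ruled out; weight (1/4)·0 = 0.
The weights sum to 7/32.
So P(the gold coin in box 2 | the host opened box 4) = (1/16) / (7/32) = 2/7.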